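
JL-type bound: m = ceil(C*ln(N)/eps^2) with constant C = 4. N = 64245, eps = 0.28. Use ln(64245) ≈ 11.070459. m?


ln(64245) ≈ 11.070459.
eps^2 = 0.28^2 = 0.0784.
C*ln(N)/eps^2 ≈ 4*11.070459/0.0784 ≈ 564.8193.
m = ceil(564.8193) = 565.

565


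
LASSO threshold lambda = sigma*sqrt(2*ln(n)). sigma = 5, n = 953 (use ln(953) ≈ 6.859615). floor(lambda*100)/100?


ln(953) ≈ 6.859615.
2*ln(n) ≈ 13.71923.
sqrt(2*ln(n)) ≈ sqrt(13.71923) ≈ 3.703948.
lambda ≈ 5*3.703948 = 18.51974.
floor(lambda*100)/100 = 18.51.

18.51


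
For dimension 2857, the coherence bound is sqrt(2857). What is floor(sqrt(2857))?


53^2 = 2809 <= 2857 < 2916 = 54^2, so 53 <= sqrt(2857) < 54.
floor(sqrt(2857)) = 53.

53


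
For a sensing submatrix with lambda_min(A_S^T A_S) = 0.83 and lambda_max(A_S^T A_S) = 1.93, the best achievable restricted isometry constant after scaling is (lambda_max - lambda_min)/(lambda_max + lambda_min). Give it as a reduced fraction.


lambda_max - lambda_min = 1.93 - 0.83 = 1.10.
lambda_max + lambda_min = 1.93 + 0.83 = 2.76.
delta = 1.10/2.76 = 110/276 = 55/138.

55/138


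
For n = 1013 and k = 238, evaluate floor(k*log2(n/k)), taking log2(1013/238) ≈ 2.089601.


log2(n/k) = log2(1013/238) ≈ 2.089601.
k*log2(n/k) ≈ 238*2.089601 = 497.325038.
floor(497.325038) = 497.

497


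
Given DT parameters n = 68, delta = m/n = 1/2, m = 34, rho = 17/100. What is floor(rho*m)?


m = 1/2*68 = 34.
rho = 17/100.
rho*m = 17/100*34 = 5.78.
k = floor(5.78) = 5.

5


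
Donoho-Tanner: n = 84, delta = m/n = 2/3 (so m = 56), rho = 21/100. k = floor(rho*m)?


m = 2/3*84 = 56.
rho = 21/100.
rho*m = 21/100*56 = 11.76.
k = floor(11.76) = 11.

11


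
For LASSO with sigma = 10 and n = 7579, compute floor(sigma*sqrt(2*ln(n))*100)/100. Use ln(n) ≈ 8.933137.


ln(7579) ≈ 8.933137.
2*ln(n) ≈ 17.866274.
sqrt(2*ln(n)) ≈ sqrt(17.866274) ≈ 4.226852.
lambda ≈ 10*4.226852 = 42.26852.
floor(lambda*100)/100 = 42.26.

42.26


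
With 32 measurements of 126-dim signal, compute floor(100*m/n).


100*m/n = 100*32/126 ≈ 25.3968.
floor = 25.

25


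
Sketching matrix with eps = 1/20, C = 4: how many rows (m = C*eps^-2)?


1/eps = 20.
(1/eps)^2 = 400.
m = 4*400 = 1600.

1600


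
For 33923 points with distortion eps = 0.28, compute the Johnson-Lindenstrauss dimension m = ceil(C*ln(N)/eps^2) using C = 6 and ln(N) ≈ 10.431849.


ln(33923) ≈ 10.431849.
eps^2 = 0.28^2 = 0.0784.
C*ln(N)/eps^2 ≈ 6*10.431849/0.0784 ≈ 798.3558.
m = ceil(798.3558) = 799.

799


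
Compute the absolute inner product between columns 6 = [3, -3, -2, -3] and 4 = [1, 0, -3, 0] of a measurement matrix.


Inner product: 3*1 + -3*0 + -2*-3 + -3*0
Products: [3, 0, 6, 0]
Sum = 9.
|dot| = 9.

9


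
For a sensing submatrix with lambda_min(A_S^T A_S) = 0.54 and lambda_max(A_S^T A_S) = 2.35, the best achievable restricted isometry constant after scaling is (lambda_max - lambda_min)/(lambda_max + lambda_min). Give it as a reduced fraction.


lambda_max - lambda_min = 2.35 - 0.54 = 1.81.
lambda_max + lambda_min = 2.35 + 0.54 = 2.89.
delta = 1.81/2.89 = 181/289.

181/289


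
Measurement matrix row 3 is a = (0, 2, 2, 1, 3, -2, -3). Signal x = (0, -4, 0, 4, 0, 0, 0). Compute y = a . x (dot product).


Non-zero terms: ['2*-4', '1*4']
Products: [-8, 4]
y = sum = -4.

-4


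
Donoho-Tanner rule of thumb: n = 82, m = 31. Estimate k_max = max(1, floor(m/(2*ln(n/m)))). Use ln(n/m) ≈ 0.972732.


n/m = 82/31.
ln(n/m) ≈ 0.972732.
2*ln(n/m) ≈ 1.945464.
m/(2*ln(n/m)) ≈ 31/1.945464 ≈ 15.9345.
floor = 15.
k_max = max(1, 15) = 15.

15


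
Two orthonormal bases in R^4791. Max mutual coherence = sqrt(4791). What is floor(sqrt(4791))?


69^2 = 4761 <= 4791 < 4900 = 70^2, so 69 <= sqrt(4791) < 70.
floor(sqrt(4791)) = 69.

69


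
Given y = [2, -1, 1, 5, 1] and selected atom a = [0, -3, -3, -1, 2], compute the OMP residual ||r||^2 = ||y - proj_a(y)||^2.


a^T a = 23.
a^T y = -3.
coeff = -3/23 = -3/23.
||r||^2 = 727/23.

727/23


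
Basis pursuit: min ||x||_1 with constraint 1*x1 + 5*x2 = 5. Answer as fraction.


Axis intercepts:
  x1 = 5, x2 = 0: L1 = 5
  x1 = 0, x2 = 1: L1 = 1
x* = (0, 1)
||x*||_1 = 1.

1


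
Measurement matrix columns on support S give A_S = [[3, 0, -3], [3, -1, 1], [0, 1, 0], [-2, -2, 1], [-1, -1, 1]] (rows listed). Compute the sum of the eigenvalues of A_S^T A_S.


Sum of eigenvalues of A_S^T A_S = trace(A_S^T A_S) = sum of squared column norms of A_S.
A_S^T A_S diagonal: [23, 7, 12].
trace = 23 + 7 + 12 = 42.

42


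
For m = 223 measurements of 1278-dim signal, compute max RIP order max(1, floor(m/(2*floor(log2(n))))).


floor(log2(1278)) = 10.
2*10 = 20.
m/(2*floor(log2(n))) = 223/20 ≈ 11.15.
floor = 11.
k = max(1, 11) = 11.

11


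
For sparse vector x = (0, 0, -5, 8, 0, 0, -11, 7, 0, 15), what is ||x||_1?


Non-zero entries: [(2, -5), (3, 8), (6, -11), (7, 7), (9, 15)]
Absolute values: [5, 8, 11, 7, 15]
||x||_1 = sum = 46.

46


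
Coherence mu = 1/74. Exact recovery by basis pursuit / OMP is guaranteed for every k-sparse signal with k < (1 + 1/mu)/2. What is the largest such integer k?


1/mu = 74.
1 + 1/mu = 75.
(1 + 1/mu)/2 = 37.5 is not an integer, so k_max = floor(37.5) = 37.

37


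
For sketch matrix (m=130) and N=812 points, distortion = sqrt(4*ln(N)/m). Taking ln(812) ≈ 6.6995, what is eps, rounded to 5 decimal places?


ln(812) ≈ 6.6995.
4*ln(N)/m ≈ 4*6.6995/130 ≈ 0.20613846.
eps = sqrt(0.20613846) ≈ 0.4540247 ≈ 0.45402.

0.45402


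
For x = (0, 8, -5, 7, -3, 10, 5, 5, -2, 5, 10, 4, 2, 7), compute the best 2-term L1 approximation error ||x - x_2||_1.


Sorted |x_i| descending: [10, 10, 8, 7, 7, 5, 5, 5, 5, 4, 3, 2, 2, 0]
Keep top 2: [10, 10]
Tail entries: [8, 7, 7, 5, 5, 5, 5, 4, 3, 2, 2, 0]
L1 error = sum of tail = 53.

53


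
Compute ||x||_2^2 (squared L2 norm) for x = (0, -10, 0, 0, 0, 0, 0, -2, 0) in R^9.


Non-zero entries: [(1, -10), (7, -2)]
Squares: [100, 4]
||x||_2^2 = sum = 104.

104


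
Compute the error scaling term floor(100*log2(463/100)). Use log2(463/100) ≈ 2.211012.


log2(n/k) = log2(463/100) ≈ 2.211012.
k*log2(n/k) ≈ 100*2.211012 = 221.1012.
floor(221.1012) = 221.

221


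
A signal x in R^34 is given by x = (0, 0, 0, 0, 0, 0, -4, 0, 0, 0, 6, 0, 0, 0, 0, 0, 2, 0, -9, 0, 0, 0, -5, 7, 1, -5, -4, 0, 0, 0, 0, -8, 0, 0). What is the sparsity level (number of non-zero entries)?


Non-zero positions: [6, 10, 16, 18, 22, 23, 24, 25, 26, 31].
Sparsity = 10.

10


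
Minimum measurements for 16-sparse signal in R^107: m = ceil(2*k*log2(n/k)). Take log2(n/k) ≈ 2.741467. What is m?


log2(n/k) = log2(107/16) ≈ 2.741467.
2*k*log2(n/k) ≈ 2*16*2.741467 = 87.726944.
m = ceil(87.726944) = 88.

88


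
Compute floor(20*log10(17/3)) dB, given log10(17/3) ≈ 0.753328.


||x||/||e|| = 17/3.
log10(17/3) ≈ 0.753328.
20*log10(||x||/||e||) ≈ 20*0.753328 = 15.06656.
floor(15.06656) = 15.

15


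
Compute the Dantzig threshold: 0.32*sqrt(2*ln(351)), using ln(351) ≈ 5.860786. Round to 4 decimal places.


ln(351) ≈ 5.860786.
2*ln(n) ≈ 11.721572.
sqrt(2*ln(n)) ≈ sqrt(11.721572) ≈ 3.423678.
threshold ≈ 0.32*3.423678 = 1.09557696 ≈ 1.0956.

1.0956


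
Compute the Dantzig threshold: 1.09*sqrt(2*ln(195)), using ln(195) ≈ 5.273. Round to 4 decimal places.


ln(195) ≈ 5.273.
2*ln(n) ≈ 10.546.
sqrt(2*ln(n)) ≈ sqrt(10.546) ≈ 3.247461.
threshold ≈ 1.09*3.247461 = 3.53973249 ≈ 3.5397.

3.5397


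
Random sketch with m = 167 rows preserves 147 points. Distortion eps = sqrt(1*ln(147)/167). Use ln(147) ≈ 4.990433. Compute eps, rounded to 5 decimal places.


ln(147) ≈ 4.990433.
1*ln(N)/m ≈ 1*4.990433/167 ≈ 0.02988283.
eps = sqrt(0.02988283) ≈ 0.1728665 ≈ 0.17287.

0.17287


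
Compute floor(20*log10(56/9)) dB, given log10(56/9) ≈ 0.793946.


||x||/||e|| = 56/9.
log10(56/9) ≈ 0.793946.
20*log10(||x||/||e||) ≈ 20*0.793946 = 15.87892.
floor(15.87892) = 15.

15


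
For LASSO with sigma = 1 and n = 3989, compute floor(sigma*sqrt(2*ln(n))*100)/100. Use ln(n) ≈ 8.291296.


ln(3989) ≈ 8.291296.
2*ln(n) ≈ 16.582592.
sqrt(2*ln(n)) ≈ sqrt(16.582592) ≈ 4.072173.
lambda ≈ 1*4.072173 = 4.072173.
floor(lambda*100)/100 = 4.07.

4.07


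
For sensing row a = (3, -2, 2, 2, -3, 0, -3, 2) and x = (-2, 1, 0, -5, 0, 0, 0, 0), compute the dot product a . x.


Non-zero terms: ['3*-2', '-2*1', '2*-5']
Products: [-6, -2, -10]
y = sum = -18.

-18


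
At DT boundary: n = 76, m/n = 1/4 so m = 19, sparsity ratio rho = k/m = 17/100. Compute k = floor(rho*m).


m = 1/4*76 = 19.
rho = 17/100.
rho*m = 17/100*19 = 3.23.
k = floor(3.23) = 3.

3


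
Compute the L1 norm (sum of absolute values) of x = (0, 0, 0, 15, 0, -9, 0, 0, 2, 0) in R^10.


Non-zero entries: [(3, 15), (5, -9), (8, 2)]
Absolute values: [15, 9, 2]
||x||_1 = sum = 26.

26


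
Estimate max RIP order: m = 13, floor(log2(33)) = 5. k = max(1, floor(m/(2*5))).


floor(log2(33)) = 5.
2*5 = 10.
m/(2*floor(log2(n))) = 13/10 ≈ 1.3.
floor = 1.
k = max(1, 1) = 1.

1


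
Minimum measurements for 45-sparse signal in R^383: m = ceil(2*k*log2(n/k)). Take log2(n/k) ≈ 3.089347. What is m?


log2(n/k) = log2(383/45) ≈ 3.089347.
2*k*log2(n/k) ≈ 2*45*3.089347 = 278.04123.
m = ceil(278.04123) = 279.

279


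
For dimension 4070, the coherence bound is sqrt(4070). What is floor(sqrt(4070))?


63^2 = 3969 <= 4070 < 4096 = 64^2, so 63 <= sqrt(4070) < 64.
floor(sqrt(4070)) = 63.

63


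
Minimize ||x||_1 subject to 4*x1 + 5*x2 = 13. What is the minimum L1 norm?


Axis intercepts:
  x1 = 13/4, x2 = 0: L1 = 13/4
  x1 = 0, x2 = 13/5: L1 = 13/5
x* = (0, 13/5)
||x*||_1 = 13/5.

13/5


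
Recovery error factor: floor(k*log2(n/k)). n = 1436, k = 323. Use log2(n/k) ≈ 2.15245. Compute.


log2(n/k) = log2(1436/323) ≈ 2.15245.
k*log2(n/k) ≈ 323*2.15245 = 695.24135.
floor(695.24135) = 695.

695


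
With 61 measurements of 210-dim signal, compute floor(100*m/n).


100*m/n = 100*61/210 ≈ 29.0476.
floor = 29.

29


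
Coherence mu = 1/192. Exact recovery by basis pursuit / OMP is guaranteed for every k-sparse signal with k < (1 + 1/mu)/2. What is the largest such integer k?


1/mu = 192.
1 + 1/mu = 193.
(1 + 1/mu)/2 = 96.5 is not an integer, so k_max = floor(96.5) = 96.

96


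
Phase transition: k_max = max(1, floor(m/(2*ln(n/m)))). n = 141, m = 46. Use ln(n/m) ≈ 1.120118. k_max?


n/m = 141/46.
ln(n/m) ≈ 1.120118.
2*ln(n/m) ≈ 2.240236.
m/(2*ln(n/m)) ≈ 46/2.240236 ≈ 20.5336.
floor = 20.
k_max = max(1, 20) = 20.

20


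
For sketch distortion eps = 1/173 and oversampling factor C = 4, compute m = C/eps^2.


1/eps = 173.
(1/eps)^2 = 29929.
m = 4*29929 = 119716.

119716


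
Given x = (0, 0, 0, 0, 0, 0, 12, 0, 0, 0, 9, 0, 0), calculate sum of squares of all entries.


Non-zero entries: [(6, 12), (10, 9)]
Squares: [144, 81]
||x||_2^2 = sum = 225.

225


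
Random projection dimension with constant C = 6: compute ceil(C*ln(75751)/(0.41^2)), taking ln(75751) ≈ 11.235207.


ln(75751) ≈ 11.235207.
eps^2 = 0.41^2 = 0.1681.
C*ln(N)/eps^2 ≈ 6*11.235207/0.1681 ≈ 401.0187.
m = ceil(401.0187) = 402.

402


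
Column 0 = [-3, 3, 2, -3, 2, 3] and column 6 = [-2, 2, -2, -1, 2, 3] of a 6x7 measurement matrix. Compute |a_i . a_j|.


Inner product: -3*-2 + 3*2 + 2*-2 + -3*-1 + 2*2 + 3*3
Products: [6, 6, -4, 3, 4, 9]
Sum = 24.
|dot| = 24.

24


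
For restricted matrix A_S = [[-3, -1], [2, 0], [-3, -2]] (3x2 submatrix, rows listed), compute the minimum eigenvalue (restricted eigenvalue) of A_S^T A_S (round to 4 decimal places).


A_S^T A_S = [[22, 9], [9, 5]].
trace = 27.
det = 29.
disc = trace^2 - 4*det = 729 - 4*29 = 613.
sqrt(613) ≈ 24.758837.
lam_min = (27 - sqrt(613))/2 ≈ (27 - 24.758837)/2 = 1.1205815 ≈ 1.1206.

1.1206


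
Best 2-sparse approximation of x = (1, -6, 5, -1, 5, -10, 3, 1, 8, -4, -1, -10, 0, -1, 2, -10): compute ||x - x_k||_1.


Sorted |x_i| descending: [10, 10, 10, 8, 6, 5, 5, 4, 3, 2, 1, 1, 1, 1, 1, 0]
Keep top 2: [10, 10]
Tail entries: [10, 8, 6, 5, 5, 4, 3, 2, 1, 1, 1, 1, 1, 0]
L1 error = sum of tail = 48.

48


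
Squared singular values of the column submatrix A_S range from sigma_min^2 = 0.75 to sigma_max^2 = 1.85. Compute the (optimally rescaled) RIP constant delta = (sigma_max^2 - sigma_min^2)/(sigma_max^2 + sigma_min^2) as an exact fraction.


lambda_max - lambda_min = 1.85 - 0.75 = 1.10.
lambda_max + lambda_min = 1.85 + 0.75 = 2.60.
delta = 1.10/2.60 = 110/260 = 11/26.

11/26


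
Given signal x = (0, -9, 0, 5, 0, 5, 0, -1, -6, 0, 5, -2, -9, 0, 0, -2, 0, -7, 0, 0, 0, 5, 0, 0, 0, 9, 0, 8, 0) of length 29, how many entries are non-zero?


Non-zero positions: [1, 3, 5, 7, 8, 10, 11, 12, 15, 17, 21, 25, 27].
Sparsity = 13.

13


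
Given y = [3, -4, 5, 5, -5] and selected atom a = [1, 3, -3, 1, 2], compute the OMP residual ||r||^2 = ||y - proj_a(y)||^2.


a^T a = 24.
a^T y = -29.
coeff = -29/24 = -29/24.
||r||^2 = 1559/24.

1559/24


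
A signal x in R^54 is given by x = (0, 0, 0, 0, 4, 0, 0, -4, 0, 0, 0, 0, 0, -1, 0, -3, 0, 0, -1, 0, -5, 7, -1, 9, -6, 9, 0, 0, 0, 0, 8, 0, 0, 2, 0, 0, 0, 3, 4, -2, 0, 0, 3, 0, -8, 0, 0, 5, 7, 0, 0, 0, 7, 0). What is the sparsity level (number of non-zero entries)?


Non-zero positions: [4, 7, 13, 15, 18, 20, 21, 22, 23, 24, 25, 30, 33, 37, 38, 39, 42, 44, 47, 48, 52].
Sparsity = 21.

21


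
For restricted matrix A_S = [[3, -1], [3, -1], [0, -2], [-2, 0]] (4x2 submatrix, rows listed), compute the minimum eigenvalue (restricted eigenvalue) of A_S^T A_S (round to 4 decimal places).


A_S^T A_S = [[22, -6], [-6, 6]].
trace = 28.
det = 96.
disc = trace^2 - 4*det = 784 - 4*96 = 400.
sqrt(400) = 20.
lam_min = (28 - 20)/2 = 4 = 4.0000.

4.0000


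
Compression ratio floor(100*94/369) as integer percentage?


100*m/n = 100*94/369 ≈ 25.4743.
floor = 25.

25


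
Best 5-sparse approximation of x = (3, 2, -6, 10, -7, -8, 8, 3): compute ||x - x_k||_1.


Sorted |x_i| descending: [10, 8, 8, 7, 6, 3, 3, 2]
Keep top 5: [10, 8, 8, 7, 6]
Tail entries: [3, 3, 2]
L1 error = sum of tail = 8.

8


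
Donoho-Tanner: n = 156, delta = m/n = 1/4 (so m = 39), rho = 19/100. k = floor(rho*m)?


m = 1/4*156 = 39.
rho = 19/100.
rho*m = 19/100*39 = 7.41.
k = floor(7.41) = 7.

7


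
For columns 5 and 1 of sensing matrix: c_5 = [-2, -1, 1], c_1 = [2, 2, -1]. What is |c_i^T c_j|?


Inner product: -2*2 + -1*2 + 1*-1
Products: [-4, -2, -1]
Sum = -7.
|dot| = 7.

7


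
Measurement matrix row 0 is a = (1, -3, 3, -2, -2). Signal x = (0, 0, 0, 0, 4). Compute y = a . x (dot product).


Non-zero terms: ['-2*4']
Products: [-8]
y = sum = -8.

-8


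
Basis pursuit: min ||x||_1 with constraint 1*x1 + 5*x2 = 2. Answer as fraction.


Axis intercepts:
  x1 = 2, x2 = 0: L1 = 2
  x1 = 0, x2 = 2/5: L1 = 2/5
x* = (0, 2/5)
||x*||_1 = 2/5.

2/5


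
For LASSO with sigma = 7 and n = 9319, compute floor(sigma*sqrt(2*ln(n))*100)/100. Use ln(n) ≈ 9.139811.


ln(9319) ≈ 9.139811.
2*ln(n) ≈ 18.279622.
sqrt(2*ln(n)) ≈ sqrt(18.279622) ≈ 4.275467.
lambda ≈ 7*4.275467 = 29.928269.
floor(lambda*100)/100 = 29.92.

29.92


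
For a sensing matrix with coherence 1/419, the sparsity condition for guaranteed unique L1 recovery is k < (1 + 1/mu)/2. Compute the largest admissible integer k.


1/mu = 419.
1 + 1/mu = 420.
(1 + 1/mu)/2 = 210 is an integer and the inequality is strict, so k_max = 210 - 1 = 209.

209


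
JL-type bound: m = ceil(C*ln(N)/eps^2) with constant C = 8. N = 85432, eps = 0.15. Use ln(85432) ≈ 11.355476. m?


ln(85432) ≈ 11.355476.
eps^2 = 0.15^2 = 0.0225.
C*ln(N)/eps^2 ≈ 8*11.355476/0.0225 ≈ 4037.5026.
m = ceil(4037.5026) = 4038.

4038


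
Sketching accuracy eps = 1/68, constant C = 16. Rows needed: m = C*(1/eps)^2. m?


1/eps = 68.
(1/eps)^2 = 4624.
m = 16*4624 = 73984.

73984


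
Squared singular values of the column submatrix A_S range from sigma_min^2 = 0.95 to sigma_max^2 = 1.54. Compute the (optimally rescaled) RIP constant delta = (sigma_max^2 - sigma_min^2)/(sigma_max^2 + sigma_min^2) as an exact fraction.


lambda_max - lambda_min = 1.54 - 0.95 = 0.59.
lambda_max + lambda_min = 1.54 + 0.95 = 2.49.
delta = 0.59/2.49 = 59/249.

59/249


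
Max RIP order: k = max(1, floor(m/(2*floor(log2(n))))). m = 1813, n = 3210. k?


floor(log2(3210)) = 11.
2*11 = 22.
m/(2*floor(log2(n))) = 1813/22 ≈ 82.4091.
floor = 82.
k = max(1, 82) = 82.

82


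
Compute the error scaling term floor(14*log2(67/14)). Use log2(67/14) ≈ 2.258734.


log2(n/k) = log2(67/14) ≈ 2.258734.
k*log2(n/k) ≈ 14*2.258734 = 31.622276.
floor(31.622276) = 31.

31


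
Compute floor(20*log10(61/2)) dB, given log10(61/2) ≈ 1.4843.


||x||/||e|| = 61/2.
log10(61/2) ≈ 1.4843.
20*log10(||x||/||e||) ≈ 20*1.4843 = 29.686.
floor(29.686) = 29.

29


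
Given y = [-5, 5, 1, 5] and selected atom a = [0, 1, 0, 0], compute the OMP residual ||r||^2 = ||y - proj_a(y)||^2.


a^T a = 1.
a^T y = 5.
coeff = 5/1 = 5.
||r||^2 = 51.

51


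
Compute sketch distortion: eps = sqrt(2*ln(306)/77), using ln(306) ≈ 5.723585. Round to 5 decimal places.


ln(306) ≈ 5.723585.
2*ln(N)/m ≈ 2*5.723585/77 ≈ 0.14866455.
eps = sqrt(0.14866455) ≈ 0.3855704 ≈ 0.38557.

0.38557


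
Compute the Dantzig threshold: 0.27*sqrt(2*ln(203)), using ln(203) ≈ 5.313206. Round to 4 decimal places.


ln(203) ≈ 5.313206.
2*ln(n) ≈ 10.626412.
sqrt(2*ln(n)) ≈ sqrt(10.626412) ≈ 3.259818.
threshold ≈ 0.27*3.259818 = 0.88015086 ≈ 0.8802.

0.8802


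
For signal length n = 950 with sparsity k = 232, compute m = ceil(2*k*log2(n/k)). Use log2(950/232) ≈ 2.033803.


log2(n/k) = log2(950/232) ≈ 2.033803.
2*k*log2(n/k) ≈ 2*232*2.033803 = 943.684592.
m = ceil(943.684592) = 944.

944


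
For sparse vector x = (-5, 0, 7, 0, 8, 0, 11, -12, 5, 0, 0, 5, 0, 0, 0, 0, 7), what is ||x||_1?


Non-zero entries: [(0, -5), (2, 7), (4, 8), (6, 11), (7, -12), (8, 5), (11, 5), (16, 7)]
Absolute values: [5, 7, 8, 11, 12, 5, 5, 7]
||x||_1 = sum = 60.

60


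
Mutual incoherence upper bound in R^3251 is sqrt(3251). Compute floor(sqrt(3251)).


57^2 = 3249 <= 3251 < 3364 = 58^2, so 57 <= sqrt(3251) < 58.
floor(sqrt(3251)) = 57.

57


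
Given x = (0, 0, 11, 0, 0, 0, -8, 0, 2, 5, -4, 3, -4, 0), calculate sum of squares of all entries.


Non-zero entries: [(2, 11), (6, -8), (8, 2), (9, 5), (10, -4), (11, 3), (12, -4)]
Squares: [121, 64, 4, 25, 16, 9, 16]
||x||_2^2 = sum = 255.

255


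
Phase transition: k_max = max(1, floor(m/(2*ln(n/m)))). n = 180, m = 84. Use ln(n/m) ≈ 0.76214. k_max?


n/m = 180/84 = 15/7.
ln(n/m) ≈ 0.76214.
2*ln(n/m) ≈ 1.52428.
m/(2*ln(n/m)) ≈ 84/1.52428 ≈ 55.108.
floor = 55.
k_max = max(1, 55) = 55.

55


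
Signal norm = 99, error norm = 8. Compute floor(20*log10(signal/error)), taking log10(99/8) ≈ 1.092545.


||x||/||e|| = 99/8.
log10(99/8) ≈ 1.092545.
20*log10(||x||/||e||) ≈ 20*1.092545 = 21.8509.
floor(21.8509) = 21.

21


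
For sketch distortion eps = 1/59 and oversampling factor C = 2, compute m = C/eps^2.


1/eps = 59.
(1/eps)^2 = 3481.
m = 2*3481 = 6962.

6962


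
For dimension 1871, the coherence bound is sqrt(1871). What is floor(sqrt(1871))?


43^2 = 1849 <= 1871 < 1936 = 44^2, so 43 <= sqrt(1871) < 44.
floor(sqrt(1871)) = 43.

43


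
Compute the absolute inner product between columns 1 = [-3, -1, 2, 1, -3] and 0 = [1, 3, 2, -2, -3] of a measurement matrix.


Inner product: -3*1 + -1*3 + 2*2 + 1*-2 + -3*-3
Products: [-3, -3, 4, -2, 9]
Sum = 5.
|dot| = 5.

5


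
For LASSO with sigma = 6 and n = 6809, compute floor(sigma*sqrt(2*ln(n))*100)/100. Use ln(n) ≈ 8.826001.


ln(6809) ≈ 8.826001.
2*ln(n) ≈ 17.652002.
sqrt(2*ln(n)) ≈ sqrt(17.652002) ≈ 4.201429.
lambda ≈ 6*4.201429 = 25.208574.
floor(lambda*100)/100 = 25.20.

25.20


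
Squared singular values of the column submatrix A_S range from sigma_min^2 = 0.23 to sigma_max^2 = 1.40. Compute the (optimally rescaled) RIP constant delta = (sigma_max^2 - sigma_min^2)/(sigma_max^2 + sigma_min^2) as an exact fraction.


lambda_max - lambda_min = 1.40 - 0.23 = 1.17.
lambda_max + lambda_min = 1.40 + 0.23 = 1.63.
delta = 1.17/1.63 = 117/163.

117/163


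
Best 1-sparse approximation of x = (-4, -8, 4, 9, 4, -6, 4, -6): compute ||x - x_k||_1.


Sorted |x_i| descending: [9, 8, 6, 6, 4, 4, 4, 4]
Keep top 1: [9]
Tail entries: [8, 6, 6, 4, 4, 4, 4]
L1 error = sum of tail = 36.

36


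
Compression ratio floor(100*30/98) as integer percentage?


100*m/n = 100*30/98 ≈ 30.6122.
floor = 30.

30


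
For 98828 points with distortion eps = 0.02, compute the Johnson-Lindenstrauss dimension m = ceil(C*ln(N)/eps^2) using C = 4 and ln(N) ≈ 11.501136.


ln(98828) ≈ 11.501136.
eps^2 = 0.02^2 = 0.0004.
C*ln(N)/eps^2 ≈ 4*11.501136/0.0004 ≈ 115011.36.
m = ceil(115011.36) = 115012.

115012


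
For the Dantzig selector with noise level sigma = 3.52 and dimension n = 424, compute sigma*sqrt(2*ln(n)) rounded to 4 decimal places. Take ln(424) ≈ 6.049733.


ln(424) ≈ 6.049733.
2*ln(n) ≈ 12.099466.
sqrt(2*ln(n)) ≈ sqrt(12.099466) ≈ 3.478429.
threshold ≈ 3.52*3.478429 = 12.24407008 ≈ 12.2441.

12.2441


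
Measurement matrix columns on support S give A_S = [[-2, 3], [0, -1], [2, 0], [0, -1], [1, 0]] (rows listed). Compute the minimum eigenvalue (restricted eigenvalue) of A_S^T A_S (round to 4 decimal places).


A_S^T A_S = [[9, -6], [-6, 11]].
trace = 20.
det = 63.
disc = trace^2 - 4*det = 400 - 4*63 = 148.
sqrt(148) ≈ 12.165525.
lam_min = (20 - sqrt(148))/2 ≈ (20 - 12.165525)/2 = 3.9172375 ≈ 3.9172.

3.9172


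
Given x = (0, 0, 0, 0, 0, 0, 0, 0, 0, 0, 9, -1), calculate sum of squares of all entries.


Non-zero entries: [(10, 9), (11, -1)]
Squares: [81, 1]
||x||_2^2 = sum = 82.

82


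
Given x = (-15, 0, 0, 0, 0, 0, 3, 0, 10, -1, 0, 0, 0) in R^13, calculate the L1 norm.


Non-zero entries: [(0, -15), (6, 3), (8, 10), (9, -1)]
Absolute values: [15, 3, 10, 1]
||x||_1 = sum = 29.

29


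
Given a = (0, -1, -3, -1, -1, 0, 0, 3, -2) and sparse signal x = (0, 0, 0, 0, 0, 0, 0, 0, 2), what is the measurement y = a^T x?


Non-zero terms: ['-2*2']
Products: [-4]
y = sum = -4.

-4


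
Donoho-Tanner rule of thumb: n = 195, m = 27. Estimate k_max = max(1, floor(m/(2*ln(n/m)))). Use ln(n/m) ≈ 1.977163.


n/m = 195/27 = 65/9.
ln(n/m) ≈ 1.977163.
2*ln(n/m) ≈ 3.954326.
m/(2*ln(n/m)) ≈ 27/3.954326 ≈ 6.828.
floor = 6.
k_max = max(1, 6) = 6.

6


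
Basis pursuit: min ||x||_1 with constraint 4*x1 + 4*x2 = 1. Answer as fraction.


Axis intercepts:
  x1 = 1/4, x2 = 0: L1 = 1/4
  x1 = 0, x2 = 1/4: L1 = 1/4
x* = (1/4, 0)
||x*||_1 = 1/4.

1/4


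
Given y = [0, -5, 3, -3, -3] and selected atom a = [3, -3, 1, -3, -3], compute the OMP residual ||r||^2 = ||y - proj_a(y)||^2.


a^T a = 37.
a^T y = 36.
coeff = 36/37 = 36/37.
||r||^2 = 628/37.

628/37


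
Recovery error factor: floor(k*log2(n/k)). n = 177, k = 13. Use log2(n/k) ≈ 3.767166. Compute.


log2(n/k) = log2(177/13) ≈ 3.767166.
k*log2(n/k) ≈ 13*3.767166 = 48.973158.
floor(48.973158) = 48.

48


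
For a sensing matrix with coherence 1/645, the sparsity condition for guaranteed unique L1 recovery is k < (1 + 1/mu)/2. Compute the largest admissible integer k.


1/mu = 645.
1 + 1/mu = 646.
(1 + 1/mu)/2 = 323 is an integer and the inequality is strict, so k_max = 323 - 1 = 322.

322


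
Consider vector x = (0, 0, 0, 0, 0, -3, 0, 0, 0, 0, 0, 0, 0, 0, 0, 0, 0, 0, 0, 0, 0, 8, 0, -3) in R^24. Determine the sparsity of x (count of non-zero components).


Non-zero positions: [5, 21, 23].
Sparsity = 3.

3


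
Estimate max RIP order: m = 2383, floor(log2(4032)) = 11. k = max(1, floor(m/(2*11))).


floor(log2(4032)) = 11.
2*11 = 22.
m/(2*floor(log2(n))) = 2383/22 ≈ 108.3182.
floor = 108.
k = max(1, 108) = 108.

108


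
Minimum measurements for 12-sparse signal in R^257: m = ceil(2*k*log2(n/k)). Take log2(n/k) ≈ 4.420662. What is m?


log2(n/k) = log2(257/12) ≈ 4.420662.
2*k*log2(n/k) ≈ 2*12*4.420662 = 106.095888.
m = ceil(106.095888) = 107.

107


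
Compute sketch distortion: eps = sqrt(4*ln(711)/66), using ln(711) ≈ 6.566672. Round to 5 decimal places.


ln(711) ≈ 6.566672.
4*ln(N)/m ≈ 4*6.566672/66 ≈ 0.39798012.
eps = sqrt(0.39798012) ≈ 0.6308567 ≈ 0.63086.

0.63086


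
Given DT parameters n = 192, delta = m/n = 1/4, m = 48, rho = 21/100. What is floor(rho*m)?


m = 1/4*192 = 48.
rho = 21/100.
rho*m = 21/100*48 = 10.08.
k = floor(10.08) = 10.

10


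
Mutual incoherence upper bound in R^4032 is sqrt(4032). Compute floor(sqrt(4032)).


63^2 = 3969 <= 4032 < 4096 = 64^2, so 63 <= sqrt(4032) < 64.
floor(sqrt(4032)) = 63.

63


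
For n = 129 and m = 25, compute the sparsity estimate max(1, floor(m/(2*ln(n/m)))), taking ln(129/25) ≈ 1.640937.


n/m = 129/25.
ln(n/m) ≈ 1.640937.
2*ln(n/m) ≈ 3.281874.
m/(2*ln(n/m)) ≈ 25/3.281874 ≈ 7.6176.
floor = 7.
k_max = max(1, 7) = 7.

7


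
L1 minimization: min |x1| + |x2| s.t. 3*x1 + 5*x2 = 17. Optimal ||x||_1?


Axis intercepts:
  x1 = 17/3, x2 = 0: L1 = 17/3
  x1 = 0, x2 = 17/5: L1 = 17/5
x* = (0, 17/5)
||x*||_1 = 17/5.

17/5


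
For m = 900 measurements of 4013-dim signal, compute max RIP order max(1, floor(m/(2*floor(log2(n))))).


floor(log2(4013)) = 11.
2*11 = 22.
m/(2*floor(log2(n))) = 900/22 ≈ 40.9091.
floor = 40.
k = max(1, 40) = 40.

40


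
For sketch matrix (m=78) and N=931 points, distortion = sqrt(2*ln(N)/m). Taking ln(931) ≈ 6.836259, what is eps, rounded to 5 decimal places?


ln(931) ≈ 6.836259.
2*ln(N)/m ≈ 2*6.836259/78 ≈ 0.17528869.
eps = sqrt(0.17528869) ≈ 0.4186749 ≈ 0.41867.

0.41867


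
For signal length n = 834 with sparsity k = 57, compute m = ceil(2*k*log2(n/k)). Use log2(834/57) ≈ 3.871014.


log2(n/k) = log2(834/57) ≈ 3.871014.
2*k*log2(n/k) ≈ 2*57*3.871014 = 441.295596.
m = ceil(441.295596) = 442.

442


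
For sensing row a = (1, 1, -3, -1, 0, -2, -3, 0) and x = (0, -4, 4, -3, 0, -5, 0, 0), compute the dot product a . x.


Non-zero terms: ['1*-4', '-3*4', '-1*-3', '-2*-5']
Products: [-4, -12, 3, 10]
y = sum = -3.

-3


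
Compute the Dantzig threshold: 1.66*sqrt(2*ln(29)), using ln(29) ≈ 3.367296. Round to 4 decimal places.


ln(29) ≈ 3.367296.
2*ln(n) ≈ 6.734592.
sqrt(2*ln(n)) ≈ sqrt(6.734592) ≈ 2.595109.
threshold ≈ 1.66*2.595109 = 4.30788094 ≈ 4.3079.

4.3079


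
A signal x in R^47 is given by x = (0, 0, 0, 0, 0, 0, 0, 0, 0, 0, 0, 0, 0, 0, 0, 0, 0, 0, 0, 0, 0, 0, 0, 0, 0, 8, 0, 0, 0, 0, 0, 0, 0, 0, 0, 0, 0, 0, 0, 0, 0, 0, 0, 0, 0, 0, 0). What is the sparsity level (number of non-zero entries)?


Non-zero positions: [25].
Sparsity = 1.

1


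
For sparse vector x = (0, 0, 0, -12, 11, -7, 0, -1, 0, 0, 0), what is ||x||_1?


Non-zero entries: [(3, -12), (4, 11), (5, -7), (7, -1)]
Absolute values: [12, 11, 7, 1]
||x||_1 = sum = 31.

31


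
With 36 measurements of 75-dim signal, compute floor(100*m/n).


100*m/n = 100*36/75 ≈ 48.0.
floor = 48.

48


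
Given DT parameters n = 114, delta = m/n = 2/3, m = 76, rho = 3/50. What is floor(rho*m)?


m = 2/3*114 = 76.
rho = 3/50.
rho*m = 3/50*76 = 4.56.
k = floor(4.56) = 4.

4


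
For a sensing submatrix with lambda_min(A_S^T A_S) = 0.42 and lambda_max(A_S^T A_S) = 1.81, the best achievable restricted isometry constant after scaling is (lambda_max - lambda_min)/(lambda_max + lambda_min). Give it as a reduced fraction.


lambda_max - lambda_min = 1.81 - 0.42 = 1.39.
lambda_max + lambda_min = 1.81 + 0.42 = 2.23.
delta = 1.39/2.23 = 139/223.

139/223


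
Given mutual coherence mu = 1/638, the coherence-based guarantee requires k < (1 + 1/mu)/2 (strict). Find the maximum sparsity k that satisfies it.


1/mu = 638.
1 + 1/mu = 639.
(1 + 1/mu)/2 = 319.5 is not an integer, so k_max = floor(319.5) = 319.

319


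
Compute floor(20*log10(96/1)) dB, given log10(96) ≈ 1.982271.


||x||/||e|| = 96/1 = 96.
log10(96) ≈ 1.982271.
20*log10(||x||/||e||) ≈ 20*1.982271 = 39.64542.
floor(39.64542) = 39.

39


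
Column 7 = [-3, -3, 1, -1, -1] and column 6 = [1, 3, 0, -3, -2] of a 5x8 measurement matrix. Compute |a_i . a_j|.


Inner product: -3*1 + -3*3 + 1*0 + -1*-3 + -1*-2
Products: [-3, -9, 0, 3, 2]
Sum = -7.
|dot| = 7.

7


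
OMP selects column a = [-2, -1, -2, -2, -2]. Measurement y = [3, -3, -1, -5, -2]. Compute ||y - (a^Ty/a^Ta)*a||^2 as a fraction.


a^T a = 17.
a^T y = 13.
coeff = 13/17 = 13/17.
||r||^2 = 647/17.

647/17


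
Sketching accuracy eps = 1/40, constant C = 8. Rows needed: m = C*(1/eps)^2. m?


1/eps = 40.
(1/eps)^2 = 1600.
m = 8*1600 = 12800.

12800


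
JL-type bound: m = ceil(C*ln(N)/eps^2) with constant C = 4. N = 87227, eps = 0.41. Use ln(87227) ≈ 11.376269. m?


ln(87227) ≈ 11.376269.
eps^2 = 0.41^2 = 0.1681.
C*ln(N)/eps^2 ≈ 4*11.376269/0.1681 ≈ 270.7024.
m = ceil(270.7024) = 271.

271


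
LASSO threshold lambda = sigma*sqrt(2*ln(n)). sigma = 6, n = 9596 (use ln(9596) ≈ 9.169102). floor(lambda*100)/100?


ln(9596) ≈ 9.169102.
2*ln(n) ≈ 18.338204.
sqrt(2*ln(n)) ≈ sqrt(18.338204) ≈ 4.282313.
lambda ≈ 6*4.282313 = 25.693878.
floor(lambda*100)/100 = 25.69.

25.69


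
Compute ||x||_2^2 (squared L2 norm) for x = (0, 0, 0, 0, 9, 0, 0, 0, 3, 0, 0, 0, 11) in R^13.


Non-zero entries: [(4, 9), (8, 3), (12, 11)]
Squares: [81, 9, 121]
||x||_2^2 = sum = 211.

211


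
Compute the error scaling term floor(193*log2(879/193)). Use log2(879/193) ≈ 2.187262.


log2(n/k) = log2(879/193) ≈ 2.187262.
k*log2(n/k) ≈ 193*2.187262 = 422.141566.
floor(422.141566) = 422.

422


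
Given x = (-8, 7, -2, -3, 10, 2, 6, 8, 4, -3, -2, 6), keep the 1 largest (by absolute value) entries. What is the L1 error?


Sorted |x_i| descending: [10, 8, 8, 7, 6, 6, 4, 3, 3, 2, 2, 2]
Keep top 1: [10]
Tail entries: [8, 8, 7, 6, 6, 4, 3, 3, 2, 2, 2]
L1 error = sum of tail = 51.

51


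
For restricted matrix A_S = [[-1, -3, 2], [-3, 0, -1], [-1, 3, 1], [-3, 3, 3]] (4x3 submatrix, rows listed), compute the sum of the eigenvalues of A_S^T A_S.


Sum of eigenvalues of A_S^T A_S = trace(A_S^T A_S) = sum of squared column norms of A_S.
A_S^T A_S diagonal: [20, 27, 15].
trace = 20 + 27 + 15 = 62.

62


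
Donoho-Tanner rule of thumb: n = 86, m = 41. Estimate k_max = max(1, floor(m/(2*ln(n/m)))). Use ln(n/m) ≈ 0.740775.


n/m = 86/41.
ln(n/m) ≈ 0.740775.
2*ln(n/m) ≈ 1.48155.
m/(2*ln(n/m)) ≈ 41/1.48155 ≈ 27.6737.
floor = 27.
k_max = max(1, 27) = 27.

27


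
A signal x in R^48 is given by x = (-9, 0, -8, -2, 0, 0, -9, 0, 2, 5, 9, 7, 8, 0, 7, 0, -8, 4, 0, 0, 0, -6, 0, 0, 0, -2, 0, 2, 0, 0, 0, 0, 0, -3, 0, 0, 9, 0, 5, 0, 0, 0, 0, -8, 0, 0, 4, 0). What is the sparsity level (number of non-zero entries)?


Non-zero positions: [0, 2, 3, 6, 8, 9, 10, 11, 12, 14, 16, 17, 21, 25, 27, 33, 36, 38, 43, 46].
Sparsity = 20.

20


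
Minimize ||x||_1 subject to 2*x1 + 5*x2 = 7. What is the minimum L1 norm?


Axis intercepts:
  x1 = 7/2, x2 = 0: L1 = 7/2
  x1 = 0, x2 = 7/5: L1 = 7/5
x* = (0, 7/5)
||x*||_1 = 7/5.

7/5


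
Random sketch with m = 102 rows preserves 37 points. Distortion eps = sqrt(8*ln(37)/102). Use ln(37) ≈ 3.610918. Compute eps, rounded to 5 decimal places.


ln(37) ≈ 3.610918.
8*ln(N)/m ≈ 8*3.610918/102 ≈ 0.28320925.
eps = sqrt(0.28320925) ≈ 0.5321741 ≈ 0.53217.

0.53217


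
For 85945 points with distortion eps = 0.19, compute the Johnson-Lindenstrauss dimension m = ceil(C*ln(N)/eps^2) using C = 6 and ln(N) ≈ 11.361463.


ln(85945) ≈ 11.361463.
eps^2 = 0.19^2 = 0.0361.
C*ln(N)/eps^2 ≈ 6*11.361463/0.0361 ≈ 1888.3318.
m = ceil(1888.3318) = 1889.

1889


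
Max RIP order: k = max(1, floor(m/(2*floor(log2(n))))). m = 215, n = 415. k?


floor(log2(415)) = 8.
2*8 = 16.
m/(2*floor(log2(n))) = 215/16 ≈ 13.4375.
floor = 13.
k = max(1, 13) = 13.

13


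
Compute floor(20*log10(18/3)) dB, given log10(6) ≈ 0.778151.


||x||/||e|| = 18/3 = 6.
log10(6) ≈ 0.778151.
20*log10(||x||/||e||) ≈ 20*0.778151 = 15.56302.
floor(15.56302) = 15.

15


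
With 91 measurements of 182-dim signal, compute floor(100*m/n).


100*m/n = 100*91/182 ≈ 50.0.
floor = 50.

50


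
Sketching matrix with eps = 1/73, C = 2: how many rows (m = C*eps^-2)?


1/eps = 73.
(1/eps)^2 = 5329.
m = 2*5329 = 10658.

10658


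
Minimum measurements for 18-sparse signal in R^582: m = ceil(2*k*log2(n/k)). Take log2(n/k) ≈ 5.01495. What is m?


log2(n/k) = log2(582/18) ≈ 5.01495.
2*k*log2(n/k) ≈ 2*18*5.01495 = 180.5382.
m = ceil(180.5382) = 181.

181


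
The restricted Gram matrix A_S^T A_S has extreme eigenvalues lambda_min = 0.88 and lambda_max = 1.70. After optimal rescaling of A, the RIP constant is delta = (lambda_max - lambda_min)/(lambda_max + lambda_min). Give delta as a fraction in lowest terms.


lambda_max - lambda_min = 1.70 - 0.88 = 0.82.
lambda_max + lambda_min = 1.70 + 0.88 = 2.58.
delta = 0.82/2.58 = 82/258 = 41/129.

41/129


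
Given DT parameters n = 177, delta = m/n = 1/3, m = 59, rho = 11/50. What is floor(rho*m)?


m = 1/3*177 = 59.
rho = 11/50.
rho*m = 11/50*59 = 12.98.
k = floor(12.98) = 12.

12


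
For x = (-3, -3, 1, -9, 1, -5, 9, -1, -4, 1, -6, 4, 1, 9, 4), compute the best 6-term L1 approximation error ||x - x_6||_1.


Sorted |x_i| descending: [9, 9, 9, 6, 5, 4, 4, 4, 3, 3, 1, 1, 1, 1, 1]
Keep top 6: [9, 9, 9, 6, 5, 4]
Tail entries: [4, 4, 3, 3, 1, 1, 1, 1, 1]
L1 error = sum of tail = 19.

19


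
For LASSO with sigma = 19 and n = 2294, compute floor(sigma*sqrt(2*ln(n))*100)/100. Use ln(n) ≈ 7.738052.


ln(2294) ≈ 7.738052.
2*ln(n) ≈ 15.476104.
sqrt(2*ln(n)) ≈ sqrt(15.476104) ≈ 3.933968.
lambda ≈ 19*3.933968 = 74.745392.
floor(lambda*100)/100 = 74.74.

74.74


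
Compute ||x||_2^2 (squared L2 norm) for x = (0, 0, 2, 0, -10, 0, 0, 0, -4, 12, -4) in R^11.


Non-zero entries: [(2, 2), (4, -10), (8, -4), (9, 12), (10, -4)]
Squares: [4, 100, 16, 144, 16]
||x||_2^2 = sum = 280.

280


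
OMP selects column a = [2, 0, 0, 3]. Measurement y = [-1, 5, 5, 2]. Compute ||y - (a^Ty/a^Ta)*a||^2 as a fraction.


a^T a = 13.
a^T y = 4.
coeff = 4/13 = 4/13.
||r||^2 = 699/13.

699/13


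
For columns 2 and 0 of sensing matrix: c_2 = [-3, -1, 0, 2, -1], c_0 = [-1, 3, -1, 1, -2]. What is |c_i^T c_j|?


Inner product: -3*-1 + -1*3 + 0*-1 + 2*1 + -1*-2
Products: [3, -3, 0, 2, 2]
Sum = 4.
|dot| = 4.

4


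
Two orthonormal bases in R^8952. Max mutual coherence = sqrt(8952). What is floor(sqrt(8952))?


94^2 = 8836 <= 8952 < 9025 = 95^2, so 94 <= sqrt(8952) < 95.
floor(sqrt(8952)) = 94.

94


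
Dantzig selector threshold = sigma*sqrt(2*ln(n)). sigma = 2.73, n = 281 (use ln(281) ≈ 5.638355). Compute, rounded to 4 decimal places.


ln(281) ≈ 5.638355.
2*ln(n) ≈ 11.27671.
sqrt(2*ln(n)) ≈ sqrt(11.27671) ≈ 3.358081.
threshold ≈ 2.73*3.358081 = 9.16756113 ≈ 9.1676.

9.1676


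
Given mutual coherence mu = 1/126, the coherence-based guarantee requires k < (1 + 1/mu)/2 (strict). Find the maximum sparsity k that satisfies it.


1/mu = 126.
1 + 1/mu = 127.
(1 + 1/mu)/2 = 63.5 is not an integer, so k_max = floor(63.5) = 63.

63


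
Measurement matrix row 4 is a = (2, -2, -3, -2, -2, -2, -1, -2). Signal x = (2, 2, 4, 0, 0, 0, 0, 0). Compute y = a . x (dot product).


Non-zero terms: ['2*2', '-2*2', '-3*4']
Products: [4, -4, -12]
y = sum = -12.

-12


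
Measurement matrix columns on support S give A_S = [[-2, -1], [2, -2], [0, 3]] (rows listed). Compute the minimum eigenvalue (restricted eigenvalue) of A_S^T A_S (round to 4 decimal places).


A_S^T A_S = [[8, -2], [-2, 14]].
trace = 22.
det = 108.
disc = trace^2 - 4*det = 484 - 4*108 = 52.
sqrt(52) ≈ 7.211103.
lam_min = (22 - sqrt(52))/2 ≈ (22 - 7.211103)/2 = 7.3944485 ≈ 7.3944.

7.3944


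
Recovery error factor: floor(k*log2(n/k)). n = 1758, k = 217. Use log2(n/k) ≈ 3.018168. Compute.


log2(n/k) = log2(1758/217) ≈ 3.018168.
k*log2(n/k) ≈ 217*3.018168 = 654.942456.
floor(654.942456) = 654.

654


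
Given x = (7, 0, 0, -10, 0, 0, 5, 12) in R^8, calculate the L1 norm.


Non-zero entries: [(0, 7), (3, -10), (6, 5), (7, 12)]
Absolute values: [7, 10, 5, 12]
||x||_1 = sum = 34.

34


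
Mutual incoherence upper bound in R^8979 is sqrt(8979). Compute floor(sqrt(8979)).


94^2 = 8836 <= 8979 < 9025 = 95^2, so 94 <= sqrt(8979) < 95.
floor(sqrt(8979)) = 94.

94


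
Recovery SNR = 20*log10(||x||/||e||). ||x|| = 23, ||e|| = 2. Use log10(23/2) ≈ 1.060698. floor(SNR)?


||x||/||e|| = 23/2.
log10(23/2) ≈ 1.060698.
20*log10(||x||/||e||) ≈ 20*1.060698 = 21.21396.
floor(21.21396) = 21.

21


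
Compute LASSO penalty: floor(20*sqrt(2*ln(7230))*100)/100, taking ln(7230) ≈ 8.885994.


ln(7230) ≈ 8.885994.
2*ln(n) ≈ 17.771988.
sqrt(2*ln(n)) ≈ sqrt(17.771988) ≈ 4.215684.
lambda ≈ 20*4.215684 = 84.31368.
floor(lambda*100)/100 = 84.31.

84.31


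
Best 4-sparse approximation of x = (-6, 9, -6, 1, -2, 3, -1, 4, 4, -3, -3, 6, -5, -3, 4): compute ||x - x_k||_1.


Sorted |x_i| descending: [9, 6, 6, 6, 5, 4, 4, 4, 3, 3, 3, 3, 2, 1, 1]
Keep top 4: [9, 6, 6, 6]
Tail entries: [5, 4, 4, 4, 3, 3, 3, 3, 2, 1, 1]
L1 error = sum of tail = 33.

33


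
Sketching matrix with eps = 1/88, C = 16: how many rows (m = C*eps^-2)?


1/eps = 88.
(1/eps)^2 = 7744.
m = 16*7744 = 123904.

123904


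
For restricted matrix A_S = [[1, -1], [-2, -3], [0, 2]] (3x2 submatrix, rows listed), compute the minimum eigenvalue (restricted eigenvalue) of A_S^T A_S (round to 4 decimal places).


A_S^T A_S = [[5, 5], [5, 14]].
trace = 19.
det = 45.
disc = trace^2 - 4*det = 361 - 4*45 = 181.
sqrt(181) ≈ 13.453624.
lam_min = (19 - sqrt(181))/2 ≈ (19 - 13.453624)/2 = 2.773188 ≈ 2.7732.

2.7732


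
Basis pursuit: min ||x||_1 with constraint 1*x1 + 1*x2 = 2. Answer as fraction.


Axis intercepts:
  x1 = 2, x2 = 0: L1 = 2
  x1 = 0, x2 = 2: L1 = 2
x* = (2, 0)
||x*||_1 = 2.

2


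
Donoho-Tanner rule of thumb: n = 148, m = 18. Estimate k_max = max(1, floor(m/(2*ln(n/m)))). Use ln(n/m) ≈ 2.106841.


n/m = 148/18 = 74/9.
ln(n/m) ≈ 2.106841.
2*ln(n/m) ≈ 4.213682.
m/(2*ln(n/m)) ≈ 18/4.213682 ≈ 4.2718.
floor = 4.
k_max = max(1, 4) = 4.

4


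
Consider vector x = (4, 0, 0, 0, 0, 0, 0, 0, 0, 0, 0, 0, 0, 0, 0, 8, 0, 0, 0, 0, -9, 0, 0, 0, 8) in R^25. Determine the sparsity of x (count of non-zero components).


Non-zero positions: [0, 15, 20, 24].
Sparsity = 4.

4


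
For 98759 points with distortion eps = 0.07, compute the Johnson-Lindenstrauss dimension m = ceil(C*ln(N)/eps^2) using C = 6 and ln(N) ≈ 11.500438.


ln(98759) ≈ 11.500438.
eps^2 = 0.07^2 = 0.0049.
C*ln(N)/eps^2 ≈ 6*11.500438/0.0049 ≈ 14082.169.
m = ceil(14082.169) = 14083.

14083


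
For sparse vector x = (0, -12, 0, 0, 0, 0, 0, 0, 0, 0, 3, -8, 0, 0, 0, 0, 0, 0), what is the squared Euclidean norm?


Non-zero entries: [(1, -12), (10, 3), (11, -8)]
Squares: [144, 9, 64]
||x||_2^2 = sum = 217.

217


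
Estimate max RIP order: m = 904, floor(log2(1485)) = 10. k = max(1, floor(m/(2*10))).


floor(log2(1485)) = 10.
2*10 = 20.
m/(2*floor(log2(n))) = 904/20 ≈ 45.2.
floor = 45.
k = max(1, 45) = 45.

45


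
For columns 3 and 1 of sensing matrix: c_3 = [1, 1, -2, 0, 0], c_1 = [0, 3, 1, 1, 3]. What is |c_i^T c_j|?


Inner product: 1*0 + 1*3 + -2*1 + 0*1 + 0*3
Products: [0, 3, -2, 0, 0]
Sum = 1.
|dot| = 1.

1


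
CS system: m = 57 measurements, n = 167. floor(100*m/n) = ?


100*m/n = 100*57/167 ≈ 34.1317.
floor = 34.

34


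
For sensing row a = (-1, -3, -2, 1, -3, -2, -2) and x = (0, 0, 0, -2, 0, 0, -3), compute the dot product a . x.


Non-zero terms: ['1*-2', '-2*-3']
Products: [-2, 6]
y = sum = 4.

4
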